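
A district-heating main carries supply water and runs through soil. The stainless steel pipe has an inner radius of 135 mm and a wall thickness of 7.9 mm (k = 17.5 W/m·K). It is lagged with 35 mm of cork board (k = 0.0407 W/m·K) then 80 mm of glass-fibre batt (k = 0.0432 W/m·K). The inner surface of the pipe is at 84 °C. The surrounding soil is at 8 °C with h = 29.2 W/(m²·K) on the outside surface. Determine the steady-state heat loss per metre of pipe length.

q′ ≈ 33.8 W/m

Radial resistances (cylindrical: R_cond = ln(r_o/r_i)/(2πkL), R_conv = 1/(h·2πrL)):
R_stainless steel pipe wall = ln(142.9/135)/(2π×17.5×1) = 5.172×10^-4 K/W
R_cork board = ln(177.9/142.9)/(2π×0.0407×1) = 0.8567 K/W
R_glass-fibre batt = ln(257.9/177.9)/(2π×0.0432×1) = 1.368 K/W
R_outer film = 1/(h_o·2πr_oL) = 1/(29.2×2π×0.2579×1) = 0.02113 K/W
R_total = 2.246 K/W
Q = ΔT/R_total = 76/2.246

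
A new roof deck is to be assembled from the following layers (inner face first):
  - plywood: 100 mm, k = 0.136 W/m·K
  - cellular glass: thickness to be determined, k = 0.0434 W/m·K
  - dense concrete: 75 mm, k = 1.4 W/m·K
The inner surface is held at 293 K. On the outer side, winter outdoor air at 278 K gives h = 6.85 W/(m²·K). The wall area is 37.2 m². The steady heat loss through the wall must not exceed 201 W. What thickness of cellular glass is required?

L ≈ 79.9 mm

Thermal resistances in series:
R_plywood = L/(kA) = 0.1/(0.136×37.2) = 0.01977 K/W
R_dense concrete = L/(kA) = 0.075/(1.4×37.2) = 0.00144 K/W
R_outer film = 1/(h_o·A) = 1/(6.85×37.2) = 0.003924 K/W
Sum of the known resistances R_other = 0.02513 K/W
Required total resistance R_tot = ΔT/Q_allow = 15/201 = 0.07463 K/W
R_cellular glass = R_tot − R_other = 0.0495 K/W
L = R·k·A = 0.0495×0.0434×37.2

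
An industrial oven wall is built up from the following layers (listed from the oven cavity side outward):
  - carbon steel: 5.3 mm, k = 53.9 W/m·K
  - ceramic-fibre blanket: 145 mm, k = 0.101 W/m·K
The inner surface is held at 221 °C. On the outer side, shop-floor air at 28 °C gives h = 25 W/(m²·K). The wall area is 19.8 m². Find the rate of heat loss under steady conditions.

Q ≈ 2590 W

Series thermal resistances:
R_carbon steel = L/(kA) = 0.0053/(53.9×19.8) = 4.966×10^-6 K/W
R_ceramic-fibre blanket = L/(kA) = 0.145/(0.101×19.8) = 0.07251 K/W
R_outer film = 1/(h_o·A) = 1/(25×19.8) = 0.00202 K/W
R_total = 0.07453 K/W
Q = ΔT / R_total = 193 / 0.07453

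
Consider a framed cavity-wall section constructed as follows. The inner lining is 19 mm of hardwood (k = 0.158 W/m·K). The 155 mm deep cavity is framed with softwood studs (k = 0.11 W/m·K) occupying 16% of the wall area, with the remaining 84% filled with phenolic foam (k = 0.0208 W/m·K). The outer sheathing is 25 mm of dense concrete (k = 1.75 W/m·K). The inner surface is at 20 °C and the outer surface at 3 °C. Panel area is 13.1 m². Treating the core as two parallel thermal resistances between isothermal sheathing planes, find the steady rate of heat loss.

Q ≈ 48.9 W

Sheathing layers in series; stud and cavity paths in parallel between them.
R_inner = 0.019/(0.158×13.1) = 0.00918 K/W
R_stud  = 0.155/(0.11×0.16×13.1) = 0.6723 K/W
R_cav   = 0.155/(0.0208×0.84×13.1) = 0.6772 K/W
1/R_core = 1/R_stud + 1/R_cav → R_core = 0.3374 K/W
R_outer = 0.025/(1.75×13.1) = 0.001091 K/W
R_total = 0.3476 K/W
Q = ΔT/R_total = 17/0.3476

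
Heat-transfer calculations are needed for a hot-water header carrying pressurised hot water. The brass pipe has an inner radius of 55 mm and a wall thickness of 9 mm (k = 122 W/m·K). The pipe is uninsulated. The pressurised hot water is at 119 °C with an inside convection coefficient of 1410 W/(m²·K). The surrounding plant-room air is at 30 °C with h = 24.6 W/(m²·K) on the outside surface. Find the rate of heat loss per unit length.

q′ ≈ 861 W/m

Radial resistances (cylindrical: R_cond = ln(r_o/r_i)/(2πkL), R_conv = 1/(h·2πrL)):
R_inner film = 1/(h_i·2πr₁L) = 1/(1410×2π×0.055×1) = 0.002052 K/W
R_brass pipe wall = ln(64/55)/(2π×122×1) = 1.977×10^-4 K/W
R_outer film = 1/(h_o·2πr_oL) = 1/(24.6×2π×0.064×1) = 0.1011 K/W
R_total = 0.1033 K/W
Q = ΔT/R_total = 89/0.1033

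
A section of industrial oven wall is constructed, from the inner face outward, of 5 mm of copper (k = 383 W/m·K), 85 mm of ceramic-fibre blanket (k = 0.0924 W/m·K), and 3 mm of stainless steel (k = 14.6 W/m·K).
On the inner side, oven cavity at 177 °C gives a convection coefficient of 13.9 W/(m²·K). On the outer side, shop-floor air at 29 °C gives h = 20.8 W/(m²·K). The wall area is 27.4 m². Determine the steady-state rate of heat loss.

Q ≈ 3900 W

Series thermal resistances:
R_inner film = 1/(h_i·A) = 1/(13.9×27.4) = 0.002626 K/W
R_copper = L/(kA) = 0.005/(383×27.4) = 4.765×10^-7 K/W
R_ceramic-fibre blanket = L/(kA) = 0.085/(0.0924×27.4) = 0.03357 K/W
R_stainless steel = L/(kA) = 0.003/(14.6×27.4) = 7.499×10^-6 K/W
R_outer film = 1/(h_o·A) = 1/(20.8×27.4) = 0.001755 K/W
R_total = 0.03796 K/W
Q = ΔT / R_total = 148 / 0.03796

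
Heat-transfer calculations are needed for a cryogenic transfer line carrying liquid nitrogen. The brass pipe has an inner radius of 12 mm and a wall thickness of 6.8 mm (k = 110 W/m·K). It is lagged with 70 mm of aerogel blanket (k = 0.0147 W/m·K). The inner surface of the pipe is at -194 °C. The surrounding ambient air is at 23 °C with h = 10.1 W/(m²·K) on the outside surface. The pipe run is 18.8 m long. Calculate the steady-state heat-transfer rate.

Q ≈ 240 W

Cylindrical conduction, so R = ln(r₂/r₁)/(2πkL) per layer, in series:
R_brass pipe wall = ln(18.8/12)/(2π×110×18.8) = 3.455×10^-5 K/W
R_aerogel blanket = ln(88.8/18.8)/(2π×0.0147×18.8) = 0.8941 K/W
R_outer film = 1/(h_o·2πr_oL) = 1/(10.1×2π×0.0888×18.8) = 0.009439 K/W
R_total = 0.9036 K/W
Q = ΔT/R_total = 217/0.9036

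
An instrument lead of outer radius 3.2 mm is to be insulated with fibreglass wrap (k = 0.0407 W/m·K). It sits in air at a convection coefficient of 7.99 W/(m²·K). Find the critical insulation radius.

r_cr ≈ 5.09 mm

For a cylinder r_cr = k/h = 0.0407/7.99
r_cr = 5.09 mm; since the bare radius (3.2 mm) is below r_cr, adding a thin layer of insulation will *increase* heat loss.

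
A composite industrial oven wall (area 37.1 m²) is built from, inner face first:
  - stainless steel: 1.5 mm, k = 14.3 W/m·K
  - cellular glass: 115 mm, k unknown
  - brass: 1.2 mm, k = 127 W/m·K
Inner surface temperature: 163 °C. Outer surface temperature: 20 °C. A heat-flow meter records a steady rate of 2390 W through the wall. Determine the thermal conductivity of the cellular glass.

k ≈ 0.0518 W/(m·K)

Model the wall as resistances in series:
R_stainless steel = L/(kA) = 0.0015/(14.3×37.1) = 2.827×10^-6 K/W
R_brass = L/(kA) = 0.0012/(127×37.1) = 2.547×10^-7 K/W
Sum of known resistances R_other = 3.082×10^-6 K/W
Total R = ΔT/Q = 143/2390 = 0.05983 K/W
R_cellular glass = R_total − R_other = 0.05983 K/W
k = L/(R·A) = 0.115/(0.05983×37.1)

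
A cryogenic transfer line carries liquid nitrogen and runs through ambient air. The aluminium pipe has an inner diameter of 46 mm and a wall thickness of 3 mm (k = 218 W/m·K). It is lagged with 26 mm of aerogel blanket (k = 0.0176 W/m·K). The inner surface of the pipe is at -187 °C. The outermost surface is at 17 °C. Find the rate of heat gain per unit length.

Treating each annulus and film as a series resistance:
R_aluminium pipe wall = ln(26/23)/(2π×218×1) = 8.951×10^-5 K/W
R_aerogel blanket = ln(52/26)/(2π×0.0176×1) = 6.268 K/W
R_total = 6.268 K/W
Q = ΔT/R_total = 204/6.268

q′ ≈ 32.5 W/m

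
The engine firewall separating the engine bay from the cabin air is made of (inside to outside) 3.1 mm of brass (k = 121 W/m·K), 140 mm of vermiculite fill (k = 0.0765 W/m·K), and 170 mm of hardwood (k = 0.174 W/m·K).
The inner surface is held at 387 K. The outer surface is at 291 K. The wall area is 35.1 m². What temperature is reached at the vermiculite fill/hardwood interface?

T ≈ 324 K

Series thermal resistances:
R_brass = L/(kA) = 0.0031/(121×35.1) = 7.299×10^-7 K/W
R_vermiculite fill = L/(kA) = 0.14/(0.0765×35.1) = 0.05214 K/W
R_hardwood = L/(kA) = 0.17/(0.174×35.1) = 0.02784 K/W
R_total = 0.07997 K/W;  Q = ΔT/R_total = 96/0.07997 = 1200 W
T_interface = T_inner − Q·ΣR(inner→interface) = 387 − 1200×0.05214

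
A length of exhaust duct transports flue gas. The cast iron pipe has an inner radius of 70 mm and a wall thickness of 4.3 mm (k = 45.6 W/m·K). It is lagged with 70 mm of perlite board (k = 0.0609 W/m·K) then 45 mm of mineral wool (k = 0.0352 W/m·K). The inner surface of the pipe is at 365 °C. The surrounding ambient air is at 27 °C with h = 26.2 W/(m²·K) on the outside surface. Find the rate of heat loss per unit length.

Radial resistances (cylindrical: R_cond = ln(r_o/r_i)/(2πkL), R_conv = 1/(h·2πrL)):
R_cast iron pipe wall = ln(74.3/70)/(2π×45.6×1) = 2.081×10^-4 K/W
R_perlite board = ln(144.3/74.3)/(2π×0.0609×1) = 1.735 K/W
R_mineral wool = ln(189.3/144.3)/(2π×0.0352×1) = 1.227 K/W
R_outer film = 1/(h_o·2πr_oL) = 1/(26.2×2π×0.1893×1) = 0.03209 K/W
R_total = 2.994 K/W
Q = ΔT/R_total = 338/2.994

q′ ≈ 113 W/m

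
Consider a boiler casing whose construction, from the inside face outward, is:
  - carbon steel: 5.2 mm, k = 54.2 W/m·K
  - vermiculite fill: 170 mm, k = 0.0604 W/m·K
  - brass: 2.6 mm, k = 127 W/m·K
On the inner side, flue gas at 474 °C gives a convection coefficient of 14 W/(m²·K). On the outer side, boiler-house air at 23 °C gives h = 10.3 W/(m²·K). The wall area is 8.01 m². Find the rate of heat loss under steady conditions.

Q ≈ 1210 W

Using the resistance-network approach (series):
R_inner film = 1/(h_i·A) = 1/(14×8.01) = 0.008917 K/W
R_carbon steel = L/(kA) = 0.0052/(54.2×8.01) = 1.198×10^-5 K/W
R_vermiculite fill = L/(kA) = 0.17/(0.0604×8.01) = 0.3514 K/W
R_brass = L/(kA) = 0.0026/(127×8.01) = 2.556×10^-6 K/W
R_outer film = 1/(h_o·A) = 1/(10.3×8.01) = 0.01212 K/W
R_total = 0.3724 K/W
Q = ΔT / R_total = 451 / 0.3724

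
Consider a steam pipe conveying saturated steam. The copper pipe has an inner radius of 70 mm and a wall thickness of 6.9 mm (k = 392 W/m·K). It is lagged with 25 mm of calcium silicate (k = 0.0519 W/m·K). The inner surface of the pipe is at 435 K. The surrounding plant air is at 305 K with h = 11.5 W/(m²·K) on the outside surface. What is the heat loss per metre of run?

Radial resistances (cylindrical: R_cond = ln(r_o/r_i)/(2πkL), R_conv = 1/(h·2πrL)):
R_copper pipe wall = ln(76.9/70)/(2π×392×1) = 3.817×10^-5 K/W
R_calcium silicate = ln(101.9/76.9)/(2π×0.0519×1) = 0.8632 K/W
R_outer film = 1/(h_o·2πr_oL) = 1/(11.5×2π×0.1019×1) = 0.1358 K/W
R_total = 0.999 K/W
Q = ΔT/R_total = 130/0.999

q′ ≈ 130 W/m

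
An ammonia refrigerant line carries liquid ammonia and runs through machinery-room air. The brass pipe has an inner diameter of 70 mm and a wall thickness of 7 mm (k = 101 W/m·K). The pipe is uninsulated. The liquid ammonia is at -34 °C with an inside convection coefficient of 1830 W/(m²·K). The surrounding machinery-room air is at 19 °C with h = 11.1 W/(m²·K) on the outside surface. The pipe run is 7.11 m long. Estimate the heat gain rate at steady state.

Cylindrical conduction, so R = ln(r₂/r₁)/(2πkL) per layer, in series:
R_inner film = 1/(h_i·2πr₁L) = 1/(1830×2π×0.035×7.11) = 3.495×10^-4 K/W
R_brass pipe wall = ln(42/35)/(2π×101×7.11) = 4.041×10^-5 K/W
R_outer film = 1/(h_o·2πr_oL) = 1/(11.1×2π×0.042×7.11) = 0.04802 K/W
R_total = 0.04841 K/W
Q = ΔT/R_total = 53/0.04841

Q ≈ 1090 W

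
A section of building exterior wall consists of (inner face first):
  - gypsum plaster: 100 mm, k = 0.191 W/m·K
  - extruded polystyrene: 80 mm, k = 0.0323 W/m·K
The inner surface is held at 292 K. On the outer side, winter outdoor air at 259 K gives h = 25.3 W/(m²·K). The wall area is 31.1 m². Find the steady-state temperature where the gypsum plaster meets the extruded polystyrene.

Treating each layer as a thermal resistance in series:
R_gypsum plaster = L/(kA) = 0.1/(0.191×31.1) = 0.01683 K/W
R_extruded polystyrene = L/(kA) = 0.08/(0.0323×31.1) = 0.07964 K/W
R_outer film = 1/(h_o·A) = 1/(25.3×31.1) = 0.001271 K/W
R_total = 0.09774 K/W;  Q = ΔT/R_total = 33/0.09774 = 337.6 W
T_interface = T_inner − Q·ΣR(inner→interface) = 292 − 338×0.01683

T ≈ 286 K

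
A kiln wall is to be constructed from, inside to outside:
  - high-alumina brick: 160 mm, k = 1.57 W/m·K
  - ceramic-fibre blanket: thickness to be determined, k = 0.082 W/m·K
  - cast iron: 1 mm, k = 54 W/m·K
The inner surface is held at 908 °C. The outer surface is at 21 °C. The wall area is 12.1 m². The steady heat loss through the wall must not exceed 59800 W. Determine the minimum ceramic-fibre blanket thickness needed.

Model the wall as resistances in series:
R_high-alumina brick = L/(kA) = 0.16/(1.57×12.1) = 0.008422 K/W
R_cast iron = L/(kA) = 0.001/(54×12.1) = 1.53×10^-6 K/W
Sum of the known resistances R_other = 0.008424 K/W
Required total resistance R_tot = ΔT/Q_allow = 887/59800 = 0.01483 K/W
R_ceramic-fibre blanket = R_tot − R_other = 0.006409 K/W
L = R·k·A = 0.006409×0.082×12.1

L ≈ 6.36 mm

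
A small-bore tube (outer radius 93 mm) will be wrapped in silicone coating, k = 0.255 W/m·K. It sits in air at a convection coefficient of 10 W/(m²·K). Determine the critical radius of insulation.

r_cr ≈ 25.5 mm

For a cylinder r_cr = k/h = 0.255/10
r_cr = 25.5 mm; since the bare radius (93 mm) is above r_cr, any added insulation will reduce heat loss.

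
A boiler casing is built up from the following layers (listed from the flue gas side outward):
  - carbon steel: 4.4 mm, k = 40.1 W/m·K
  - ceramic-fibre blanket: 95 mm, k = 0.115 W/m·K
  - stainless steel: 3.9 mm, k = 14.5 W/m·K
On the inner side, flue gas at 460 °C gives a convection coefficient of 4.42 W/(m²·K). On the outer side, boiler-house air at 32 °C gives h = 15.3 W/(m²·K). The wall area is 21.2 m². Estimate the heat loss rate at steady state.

Series thermal resistances:
R_inner film = 1/(h_i·A) = 1/(4.42×21.2) = 0.01067 K/W
R_carbon steel = L/(kA) = 0.0044/(40.1×21.2) = 5.176×10^-6 K/W
R_ceramic-fibre blanket = L/(kA) = 0.095/(0.115×21.2) = 0.03897 K/W
R_stainless steel = L/(kA) = 0.0039/(14.5×21.2) = 1.269×10^-5 K/W
R_outer film = 1/(h_o·A) = 1/(15.3×21.2) = 0.003083 K/W
R_total = 0.05274 K/W
Q = ΔT / R_total = 428 / 0.05274

Q ≈ 8120 W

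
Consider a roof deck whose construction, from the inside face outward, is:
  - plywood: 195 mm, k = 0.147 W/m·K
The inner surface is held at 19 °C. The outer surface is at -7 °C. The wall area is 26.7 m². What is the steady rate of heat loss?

Q ≈ 523 W

Thermal resistances in series:
R_plywood = L/(kA) = 0.195/(0.147×26.7) = 0.04968 K/W
R_total = 0.04968 K/W
Q = ΔT / R_total = 26 / 0.04968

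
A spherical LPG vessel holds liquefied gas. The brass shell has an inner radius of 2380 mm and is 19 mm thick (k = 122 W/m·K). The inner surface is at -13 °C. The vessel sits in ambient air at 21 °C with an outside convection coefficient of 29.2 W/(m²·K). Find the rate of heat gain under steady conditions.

Spherical conduction: R = (1/r_in − 1/r_out)/(4πk) per layer; series-sum.
R_brass shell = (1/2.38 − 1/2.399)/(4π×122) = 2.171×10^-6 K/W
R_outer film = 1/(h·4πr_o²) = 1/(29.2×4π×2.399²) = 4.735×10^-4 K/W
R_total = 4.757×10^-4 K/W
Q = ΔT/R_total = 34/4.757×10^-4

Q ≈ 71500 W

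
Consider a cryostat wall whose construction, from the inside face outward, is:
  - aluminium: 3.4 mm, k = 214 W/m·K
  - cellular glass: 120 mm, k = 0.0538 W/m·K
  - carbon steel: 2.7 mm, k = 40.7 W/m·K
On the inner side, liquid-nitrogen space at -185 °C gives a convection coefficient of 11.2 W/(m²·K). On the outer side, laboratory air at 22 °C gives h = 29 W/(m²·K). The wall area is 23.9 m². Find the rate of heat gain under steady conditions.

Q ≈ 2100 W

Thermal resistances in series:
R_inner film = 1/(h_i·A) = 1/(11.2×23.9) = 0.003736 K/W
R_aluminium = L/(kA) = 0.0034/(214×23.9) = 6.648×10^-7 K/W
R_cellular glass = L/(kA) = 0.12/(0.0538×23.9) = 0.09333 K/W
R_carbon steel = L/(kA) = 0.0027/(40.7×23.9) = 2.776×10^-6 K/W
R_outer film = 1/(h_o·A) = 1/(29×23.9) = 0.001443 K/W
R_total = 0.09851 K/W
Q = ΔT / R_total = 207 / 0.09851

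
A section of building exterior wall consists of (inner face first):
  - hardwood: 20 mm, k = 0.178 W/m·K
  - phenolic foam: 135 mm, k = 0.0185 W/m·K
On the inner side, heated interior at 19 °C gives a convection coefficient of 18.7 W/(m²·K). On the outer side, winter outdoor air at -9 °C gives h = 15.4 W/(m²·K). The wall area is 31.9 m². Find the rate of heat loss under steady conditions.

Q ≈ 119 W

Series thermal resistances:
R_inner film = 1/(h_i·A) = 1/(18.7×31.9) = 0.001676 K/W
R_hardwood = L/(kA) = 0.02/(0.178×31.9) = 0.003522 K/W
R_phenolic foam = L/(kA) = 0.135/(0.0185×31.9) = 0.2288 K/W
R_outer film = 1/(h_o·A) = 1/(15.4×31.9) = 0.002036 K/W
R_total = 0.236 K/W
Q = ΔT / R_total = 28 / 0.236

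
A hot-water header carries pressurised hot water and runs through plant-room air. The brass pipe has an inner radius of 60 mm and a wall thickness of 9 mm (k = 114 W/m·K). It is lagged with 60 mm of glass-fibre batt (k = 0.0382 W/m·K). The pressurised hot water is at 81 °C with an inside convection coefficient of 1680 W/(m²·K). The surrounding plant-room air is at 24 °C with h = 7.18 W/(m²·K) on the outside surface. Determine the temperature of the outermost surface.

Treating each annulus and film as a series resistance:
R_inner film = 1/(h_i·2πr₁L) = 1/(1680×2π×0.06×1) = 0.001579 K/W
R_brass pipe wall = ln(69/60)/(2π×114×1) = 1.951×10^-4 K/W
R_glass-fibre batt = ln(129/69)/(2π×0.0382×1) = 2.607 K/W
R_outer film = 1/(h_o·2πr_oL) = 1/(7.18×2π×0.129×1) = 0.1718 K/W
R_total = 2.781 K/W
Q = ΔT/R_total = 57/2.781
Q = 20.5 W/m
T_interface = T_inner − Q·ΣR(inner→interface) = 81 − 20.5×2.609

T ≈ 27.5 °C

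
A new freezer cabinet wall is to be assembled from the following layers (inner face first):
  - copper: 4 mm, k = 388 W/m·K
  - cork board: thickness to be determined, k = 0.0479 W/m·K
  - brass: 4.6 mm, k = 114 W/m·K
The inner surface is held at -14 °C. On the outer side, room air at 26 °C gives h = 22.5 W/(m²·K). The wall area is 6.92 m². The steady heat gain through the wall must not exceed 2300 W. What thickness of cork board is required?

L ≈ 3.63 mm

Model the wall as resistances in series:
R_copper = L/(kA) = 0.004/(388×6.92) = 1.49×10^-6 K/W
R_brass = L/(kA) = 0.0046/(114×6.92) = 5.831×10^-6 K/W
R_outer film = 1/(h_o·A) = 1/(22.5×6.92) = 0.006423 K/W
Sum of the known resistances R_other = 0.00643 K/W
Required total resistance R_tot = ΔT/Q_allow = 40/2300 = 0.01739 K/W
R_cork board = R_tot − R_other = 0.01096 K/W
L = R·k·A = 0.01096×0.0479×6.92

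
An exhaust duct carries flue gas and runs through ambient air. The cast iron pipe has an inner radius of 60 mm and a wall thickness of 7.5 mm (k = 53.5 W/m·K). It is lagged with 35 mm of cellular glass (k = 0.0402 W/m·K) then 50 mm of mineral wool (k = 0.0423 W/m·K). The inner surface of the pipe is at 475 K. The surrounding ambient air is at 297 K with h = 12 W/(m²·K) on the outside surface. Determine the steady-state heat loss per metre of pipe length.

Cylindrical conduction, so R = ln(r₂/r₁)/(2πkL) per layer, in series:
R_cast iron pipe wall = ln(67.5/60)/(2π×53.5×1) = 3.504×10^-4 K/W
R_cellular glass = ln(102.5/67.5)/(2π×0.0402×1) = 1.654 K/W
R_mineral wool = ln(152.5/102.5)/(2π×0.0423×1) = 1.495 K/W
R_outer film = 1/(h_o·2πr_oL) = 1/(12×2π×0.1525×1) = 0.08697 K/W
R_total = 3.236 K/W
Q = ΔT/R_total = 178/3.236

q′ ≈ 55 W/m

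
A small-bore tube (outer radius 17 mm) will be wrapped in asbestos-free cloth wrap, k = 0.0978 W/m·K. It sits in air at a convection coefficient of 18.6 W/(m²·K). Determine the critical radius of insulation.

r_cr ≈ 5.26 mm

For a cylinder r_cr = k/h = 0.0978/18.6
r_cr = 5.26 mm; since the bare radius (17 mm) is above r_cr, any added insulation will reduce heat loss.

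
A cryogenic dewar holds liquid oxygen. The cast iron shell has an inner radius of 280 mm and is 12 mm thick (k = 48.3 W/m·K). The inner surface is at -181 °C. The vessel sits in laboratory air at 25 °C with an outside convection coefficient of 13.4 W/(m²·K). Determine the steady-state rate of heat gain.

Each spherical layer contributes R = (1/r_i − 1/r_o)/(4πk):
R_cast iron shell = (1/0.28 − 1/0.292)/(4π×48.3) = 2.418×10^-4 K/W
R_outer film = 1/(h·4πr_o²) = 1/(13.4×4π×0.292²) = 0.06965 K/W
R_total = 0.06989 K/W
Q = ΔT/R_total = 206/0.06989

Q ≈ 2950 W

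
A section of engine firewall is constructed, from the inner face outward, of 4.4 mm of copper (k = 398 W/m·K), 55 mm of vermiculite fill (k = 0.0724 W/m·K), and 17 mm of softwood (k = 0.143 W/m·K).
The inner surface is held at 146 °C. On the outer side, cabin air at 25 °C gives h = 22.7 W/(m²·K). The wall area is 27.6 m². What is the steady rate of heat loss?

Q ≈ 3620 W

Thermal resistances in series:
R_copper = L/(kA) = 0.0044/(398×27.6) = 4.006×10^-7 K/W
R_vermiculite fill = L/(kA) = 0.055/(0.0724×27.6) = 0.02752 K/W
R_softwood = L/(kA) = 0.017/(0.143×27.6) = 0.004307 K/W
R_outer film = 1/(h_o·A) = 1/(22.7×27.6) = 0.001596 K/W
R_total = 0.03343 K/W
Q = ΔT / R_total = 121 / 0.03343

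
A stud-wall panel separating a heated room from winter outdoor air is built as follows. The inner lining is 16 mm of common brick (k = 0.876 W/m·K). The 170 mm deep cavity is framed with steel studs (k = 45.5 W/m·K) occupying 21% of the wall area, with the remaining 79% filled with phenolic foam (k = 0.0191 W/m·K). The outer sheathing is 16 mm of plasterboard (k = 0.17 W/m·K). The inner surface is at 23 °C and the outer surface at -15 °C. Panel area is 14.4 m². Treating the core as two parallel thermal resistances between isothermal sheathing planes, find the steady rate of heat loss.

Q ≈ 4200 W

Sheathing layers in series; stud and cavity paths in parallel between them.
R_inner = 0.016/(0.876×14.4) = 0.001268 K/W
R_stud  = 0.17/(45.5×0.21×14.4) = 0.001236 K/W
R_cav   = 0.17/(0.0191×0.79×14.4) = 0.7824 K/W
1/R_core = 1/R_stud + 1/R_cav → R_core = 0.001234 K/W
R_outer = 0.016/(0.17×14.4) = 0.006536 K/W
R_total = 0.009038 K/W
Q = ΔT/R_total = 38/0.009038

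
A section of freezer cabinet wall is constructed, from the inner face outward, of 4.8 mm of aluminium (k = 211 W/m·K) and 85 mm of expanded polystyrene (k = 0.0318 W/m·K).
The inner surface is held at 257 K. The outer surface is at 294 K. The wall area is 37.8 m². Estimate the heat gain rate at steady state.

Q ≈ 523 W

Thermal resistances in series:
R_aluminium = L/(kA) = 0.0048/(211×37.8) = 6.018×10^-7 K/W
R_expanded polystyrene = L/(kA) = 0.085/(0.0318×37.8) = 0.07071 K/W
R_total = 0.07071 K/W
Q = ΔT / R_total = 37 / 0.07071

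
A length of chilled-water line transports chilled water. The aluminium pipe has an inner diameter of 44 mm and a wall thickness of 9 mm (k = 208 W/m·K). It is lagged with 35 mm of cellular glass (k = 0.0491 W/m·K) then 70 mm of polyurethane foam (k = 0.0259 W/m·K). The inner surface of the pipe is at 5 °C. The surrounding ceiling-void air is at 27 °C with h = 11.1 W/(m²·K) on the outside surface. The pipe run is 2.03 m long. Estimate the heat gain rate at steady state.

Q ≈ 6.38 W

Per-layer cylindrical resistances, series-summed:
R_aluminium pipe wall = ln(31/22)/(2π×208×2.03) = 1.293×10^-4 K/W
R_cellular glass = ln(66/31)/(2π×0.0491×2.03) = 1.207 K/W
R_polyurethane foam = ln(136/66)/(2π×0.0259×2.03) = 2.189 K/W
R_outer film = 1/(h_o·2πr_oL) = 1/(11.1×2π×0.136×2.03) = 0.05194 K/W
R_total = 3.447 K/W
Q = ΔT/R_total = 22/3.447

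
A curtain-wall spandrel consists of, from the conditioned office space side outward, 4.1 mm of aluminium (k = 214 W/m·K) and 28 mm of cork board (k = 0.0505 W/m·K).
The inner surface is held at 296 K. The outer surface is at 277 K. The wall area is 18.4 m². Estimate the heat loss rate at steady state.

Q ≈ 631 W

Series thermal resistances:
R_aluminium = L/(kA) = 0.0041/(214×18.4) = 1.041×10^-6 K/W
R_cork board = L/(kA) = 0.028/(0.0505×18.4) = 0.03013 K/W
R_total = 0.03013 K/W
Q = ΔT / R_total = 19 / 0.03013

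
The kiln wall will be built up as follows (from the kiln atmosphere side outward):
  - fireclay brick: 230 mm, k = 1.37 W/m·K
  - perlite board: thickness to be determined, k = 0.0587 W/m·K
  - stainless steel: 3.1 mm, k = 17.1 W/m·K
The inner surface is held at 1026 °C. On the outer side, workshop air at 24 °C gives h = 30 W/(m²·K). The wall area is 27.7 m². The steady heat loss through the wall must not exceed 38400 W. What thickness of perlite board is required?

L ≈ 30.6 mm

Thermal resistances in series:
R_fireclay brick = L/(kA) = 0.23/(1.37×27.7) = 0.006061 K/W
R_stainless steel = L/(kA) = 0.0031/(17.1×27.7) = 6.545×10^-6 K/W
R_outer film = 1/(h_o·A) = 1/(30×27.7) = 0.001203 K/W
Sum of the known resistances R_other = 0.007271 K/W
Required total resistance R_tot = ΔT/Q_allow = 1002/38400 = 0.02609 K/W
R_perlite board = R_tot − R_other = 0.01882 K/W
L = R·k·A = 0.01882×0.0587×27.7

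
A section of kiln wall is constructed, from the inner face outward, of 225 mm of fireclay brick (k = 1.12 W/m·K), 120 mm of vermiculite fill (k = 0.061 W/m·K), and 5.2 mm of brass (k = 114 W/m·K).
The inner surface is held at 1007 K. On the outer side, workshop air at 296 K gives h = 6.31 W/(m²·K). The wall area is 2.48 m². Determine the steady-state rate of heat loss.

Q ≈ 758 W

Series thermal resistances:
R_fireclay brick = L/(kA) = 0.225/(1.12×2.48) = 0.08101 K/W
R_vermiculite fill = L/(kA) = 0.12/(0.061×2.48) = 0.7932 K/W
R_brass = L/(kA) = 0.0052/(114×2.48) = 1.839×10^-5 K/W
R_outer film = 1/(h_o·A) = 1/(6.31×2.48) = 0.0639 K/W
R_total = 0.9382 K/W
Q = ΔT / R_total = 711 / 0.9382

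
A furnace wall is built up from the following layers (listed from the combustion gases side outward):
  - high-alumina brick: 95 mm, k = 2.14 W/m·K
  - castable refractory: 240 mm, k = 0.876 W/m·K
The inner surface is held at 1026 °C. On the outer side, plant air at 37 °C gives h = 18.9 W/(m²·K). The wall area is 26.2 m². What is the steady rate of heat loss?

Series thermal resistances:
R_high-alumina brick = L/(kA) = 0.095/(2.14×26.2) = 0.001694 K/W
R_castable refractory = L/(kA) = 0.24/(0.876×26.2) = 0.01046 K/W
R_outer film = 1/(h_o·A) = 1/(18.9×26.2) = 0.002019 K/W
R_total = 0.01417 K/W
Q = ΔT / R_total = 989 / 0.01417

Q ≈ 69800 W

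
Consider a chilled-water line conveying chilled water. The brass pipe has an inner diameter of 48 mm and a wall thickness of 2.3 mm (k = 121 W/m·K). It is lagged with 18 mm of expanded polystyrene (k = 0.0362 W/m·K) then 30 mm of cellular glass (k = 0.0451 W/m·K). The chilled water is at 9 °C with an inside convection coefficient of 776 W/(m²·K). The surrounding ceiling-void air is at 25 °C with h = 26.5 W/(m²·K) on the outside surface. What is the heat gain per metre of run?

q′ ≈ 3.8 W/m

Treating each annulus and film as a series resistance:
R_inner film = 1/(h_i·2πr₁L) = 1/(776×2π×0.024×1) = 0.008546 K/W
R_brass pipe wall = ln(26.3/24)/(2π×121×1) = 1.204×10^-4 K/W
R_expanded polystyrene = ln(44.3/26.3)/(2π×0.0362×1) = 2.292 K/W
R_cellular glass = ln(74.3/44.3)/(2π×0.0451×1) = 1.825 K/W
R_outer film = 1/(h_o·2πr_oL) = 1/(26.5×2π×0.0743×1) = 0.08083 K/W
R_total = 4.207 K/W
Q = ΔT/R_total = 16/4.207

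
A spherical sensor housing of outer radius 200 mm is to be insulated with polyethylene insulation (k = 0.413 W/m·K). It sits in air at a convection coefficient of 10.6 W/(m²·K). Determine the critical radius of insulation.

r_cr ≈ 77.9 mm

For a sphere r_cr = 2k/h = 2×0.413/10.6
r_cr = 77.9 mm; since the bare radius (200 mm) is above r_cr, any added insulation will reduce heat loss.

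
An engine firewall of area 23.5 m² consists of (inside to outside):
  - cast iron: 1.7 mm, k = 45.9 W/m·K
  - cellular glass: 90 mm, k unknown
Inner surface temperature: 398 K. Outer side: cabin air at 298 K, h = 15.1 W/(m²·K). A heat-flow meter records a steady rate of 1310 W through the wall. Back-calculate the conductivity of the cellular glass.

Thermal resistances in series:
R_cast iron = L/(kA) = 0.0017/(45.9×23.5) = 1.576×10^-6 K/W
R_outer film = 1/(h_o·A) = 1/(15.1×23.5) = 0.002818 K/W
Sum of known resistances R_other = 0.00282 K/W
Total R = ΔT/Q = 100/1310 = 0.07634 K/W
R_cellular glass = R_total − R_other = 0.07352 K/W
k = L/(R·A) = 0.09/(0.07352×23.5)

k ≈ 0.0521 W/(m·K)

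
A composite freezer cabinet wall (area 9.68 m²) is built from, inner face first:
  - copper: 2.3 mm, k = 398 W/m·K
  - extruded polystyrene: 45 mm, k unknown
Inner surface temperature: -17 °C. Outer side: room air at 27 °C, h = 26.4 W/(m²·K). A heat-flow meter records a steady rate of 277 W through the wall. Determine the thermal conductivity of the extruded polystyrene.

k ≈ 0.03 W/(m·K)

Series thermal resistances:
R_copper = L/(kA) = 0.0023/(398×9.68) = 5.97×10^-7 K/W
R_outer film = 1/(h_o·A) = 1/(26.4×9.68) = 0.003913 K/W
Sum of known resistances R_other = 0.003914 K/W
Total R = ΔT/Q = 44/277 = 0.1588 K/W
R_extruded polystyrene = R_total − R_other = 0.1549 K/W
k = L/(R·A) = 0.045/(0.1549×9.68)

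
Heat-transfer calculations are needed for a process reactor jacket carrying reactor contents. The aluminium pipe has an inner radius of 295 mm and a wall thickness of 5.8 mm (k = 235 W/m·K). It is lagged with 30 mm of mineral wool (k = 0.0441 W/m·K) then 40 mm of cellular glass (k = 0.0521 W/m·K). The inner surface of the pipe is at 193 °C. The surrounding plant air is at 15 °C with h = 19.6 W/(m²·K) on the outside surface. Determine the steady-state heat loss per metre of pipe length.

Treating each annulus and film as a series resistance:
R_aluminium pipe wall = ln(300.8/295)/(2π×235×1) = 1.319×10^-5 K/W
R_mineral wool = ln(330.8/300.8)/(2π×0.0441×1) = 0.3431 K/W
R_cellular glass = ln(370.8/330.8)/(2π×0.0521×1) = 0.3487 K/W
R_outer film = 1/(h_o·2πr_oL) = 1/(19.6×2π×0.3708×1) = 0.0219 K/W
R_total = 0.7137 K/W
Q = ΔT/R_total = 178/0.7137

q′ ≈ 249 W/m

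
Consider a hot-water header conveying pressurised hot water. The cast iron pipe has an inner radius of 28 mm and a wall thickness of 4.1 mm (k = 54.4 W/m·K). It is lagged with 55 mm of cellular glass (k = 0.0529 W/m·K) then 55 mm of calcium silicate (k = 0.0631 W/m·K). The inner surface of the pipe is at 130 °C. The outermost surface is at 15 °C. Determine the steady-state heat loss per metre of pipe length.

q′ ≈ 27.1 W/m

Treating each annulus and film as a series resistance:
R_cast iron pipe wall = ln(32.1/28)/(2π×54.4×1) = 3.998×10^-4 K/W
R_cellular glass = ln(87.1/32.1)/(2π×0.0529×1) = 3.003 K/W
R_calcium silicate = ln(142.1/87.1)/(2π×0.0631×1) = 1.235 K/W
R_total = 4.238 K/W
Q = ΔT/R_total = 115/4.238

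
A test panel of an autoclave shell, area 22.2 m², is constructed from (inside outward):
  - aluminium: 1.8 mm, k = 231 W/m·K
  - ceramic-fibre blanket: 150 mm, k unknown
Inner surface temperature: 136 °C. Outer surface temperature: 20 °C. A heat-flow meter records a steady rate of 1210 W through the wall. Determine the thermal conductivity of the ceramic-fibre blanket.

Model the wall as resistances in series:
R_aluminium = L/(kA) = 0.0018/(231×22.2) = 3.51×10^-7 K/W
Sum of known resistances R_other = 3.51×10^-7 K/W
Total R = ΔT/Q = 116/1210 = 0.09587 K/W
R_ceramic-fibre blanket = R_total − R_other = 0.09587 K/W
k = L/(R·A) = 0.15/(0.09587×22.2)

k ≈ 0.0705 W/(m·K)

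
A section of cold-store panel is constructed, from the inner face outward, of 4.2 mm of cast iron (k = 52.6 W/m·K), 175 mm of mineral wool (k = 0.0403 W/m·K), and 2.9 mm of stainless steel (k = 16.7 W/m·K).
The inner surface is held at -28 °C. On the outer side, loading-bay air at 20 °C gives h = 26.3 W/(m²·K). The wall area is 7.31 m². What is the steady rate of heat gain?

Thermal resistances in series:
R_cast iron = L/(kA) = 0.0042/(52.6×7.31) = 1.092×10^-5 K/W
R_mineral wool = L/(kA) = 0.175/(0.0403×7.31) = 0.594 K/W
R_stainless steel = L/(kA) = 0.0029/(16.7×7.31) = 2.376×10^-5 K/W
R_outer film = 1/(h_o·A) = 1/(26.3×7.31) = 0.005201 K/W
R_total = 0.5993 K/W
Q = ΔT / R_total = 48 / 0.5993

Q ≈ 80.1 W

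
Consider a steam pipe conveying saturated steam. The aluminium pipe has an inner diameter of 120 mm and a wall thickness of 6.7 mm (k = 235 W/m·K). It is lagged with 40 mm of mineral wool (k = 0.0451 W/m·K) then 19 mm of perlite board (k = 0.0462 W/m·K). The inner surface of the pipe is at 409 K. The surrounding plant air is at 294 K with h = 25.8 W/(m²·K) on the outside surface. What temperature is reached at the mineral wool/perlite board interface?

Cylindrical conduction, so R = ln(r₂/r₁)/(2πkL) per layer, in series:
R_aluminium pipe wall = ln(66.7/60)/(2π×235×1) = 7.169×10^-5 K/W
R_mineral wool = ln(106.7/66.7)/(2π×0.0451×1) = 1.658 K/W
R_perlite board = ln(125.7/106.7)/(2π×0.0462×1) = 0.5645 K/W
R_outer film = 1/(h_o·2πr_oL) = 1/(25.8×2π×0.1257×1) = 0.04908 K/W
R_total = 2.272 K/W
Q = ΔT/R_total = 115/2.272
Q = 50.6 W/m
T_interface = T_inner − Q·ΣR(inner→interface) = 409 − 50.6×1.658

T ≈ 325 K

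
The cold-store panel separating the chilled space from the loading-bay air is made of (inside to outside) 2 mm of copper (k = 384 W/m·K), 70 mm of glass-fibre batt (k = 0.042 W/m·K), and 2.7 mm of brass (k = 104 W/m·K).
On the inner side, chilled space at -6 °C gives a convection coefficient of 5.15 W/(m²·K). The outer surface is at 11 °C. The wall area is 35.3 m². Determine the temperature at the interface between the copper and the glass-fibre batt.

Series thermal resistances:
R_inner film = 1/(h_i·A) = 1/(5.15×35.3) = 0.005501 K/W
R_copper = L/(kA) = 0.002/(384×35.3) = 1.475×10^-7 K/W
R_glass-fibre batt = L/(kA) = 0.07/(0.042×35.3) = 0.04721 K/W
R_brass = L/(kA) = 0.0027/(104×35.3) = 7.355×10^-7 K/W
R_total = 0.05272 K/W;  Q = ΔT/R_total = 17/0.05272 = 322.5 W
T_interface = T_inner + Q·ΣR(inner→interface) = -6 + 322×0.005501

T ≈ -4.23 °C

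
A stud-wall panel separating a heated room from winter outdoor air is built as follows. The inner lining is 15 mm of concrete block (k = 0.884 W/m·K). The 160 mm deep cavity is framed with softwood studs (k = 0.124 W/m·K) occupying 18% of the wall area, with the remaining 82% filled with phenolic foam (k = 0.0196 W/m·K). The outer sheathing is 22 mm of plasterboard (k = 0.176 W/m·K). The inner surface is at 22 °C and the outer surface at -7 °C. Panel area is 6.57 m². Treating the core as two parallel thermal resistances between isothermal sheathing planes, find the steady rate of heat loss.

Q ≈ 44.2 W

Sheathing layers in series; stud and cavity paths in parallel between them.
R_inner = 0.015/(0.884×6.57) = 0.002583 K/W
R_stud  = 0.16/(0.124×0.18×6.57) = 1.091 K/W
R_cav   = 0.16/(0.0196×0.82×6.57) = 1.515 K/W
1/R_core = 1/R_stud + 1/R_cav → R_core = 0.6343 K/W
R_outer = 0.022/(0.176×6.57) = 0.01903 K/W
R_total = 0.6559 K/W
Q = ΔT/R_total = 29/0.6559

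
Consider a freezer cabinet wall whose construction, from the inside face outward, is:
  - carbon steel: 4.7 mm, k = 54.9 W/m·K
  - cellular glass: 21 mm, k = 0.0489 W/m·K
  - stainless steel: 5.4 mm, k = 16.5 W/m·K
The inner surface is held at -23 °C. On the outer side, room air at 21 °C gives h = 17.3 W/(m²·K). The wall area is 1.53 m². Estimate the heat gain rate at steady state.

Using the resistance-network approach (series):
R_carbon steel = L/(kA) = 0.0047/(54.9×1.53) = 5.595×10^-5 K/W
R_cellular glass = L/(kA) = 0.021/(0.0489×1.53) = 0.2807 K/W
R_stainless steel = L/(kA) = 0.0054/(16.5×1.53) = 2.139×10^-4 K/W
R_outer film = 1/(h_o·A) = 1/(17.3×1.53) = 0.03778 K/W
R_total = 0.3187 K/W
Q = ΔT / R_total = 44 / 0.3187

Q ≈ 138 W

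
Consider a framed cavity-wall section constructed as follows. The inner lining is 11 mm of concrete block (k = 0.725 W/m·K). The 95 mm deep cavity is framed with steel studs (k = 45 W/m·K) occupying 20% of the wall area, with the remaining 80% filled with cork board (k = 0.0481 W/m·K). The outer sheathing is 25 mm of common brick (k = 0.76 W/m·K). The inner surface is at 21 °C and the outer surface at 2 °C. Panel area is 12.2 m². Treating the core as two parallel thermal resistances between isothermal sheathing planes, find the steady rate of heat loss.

Sheathing layers in series; stud and cavity paths in parallel between them.
R_inner = 0.011/(0.725×12.2) = 0.001244 K/W
R_stud  = 0.095/(45×0.2×12.2) = 8.652×10^-4 K/W
R_cav   = 0.095/(0.0481×0.8×12.2) = 0.2024 K/W
1/R_core = 1/R_stud + 1/R_cav → R_core = 8.615×10^-4 K/W
R_outer = 0.025/(0.76×12.2) = 0.002696 K/W
R_total = 0.004801 K/W
Q = ΔT/R_total = 19/0.004801

Q ≈ 3960 W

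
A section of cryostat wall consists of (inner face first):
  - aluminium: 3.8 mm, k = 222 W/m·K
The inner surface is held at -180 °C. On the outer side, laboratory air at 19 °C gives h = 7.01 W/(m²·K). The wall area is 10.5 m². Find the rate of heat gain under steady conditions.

Q ≈ 14600 W

Thermal resistances in series:
R_aluminium = L/(kA) = 0.0038/(222×10.5) = 1.63×10^-6 K/W
R_outer film = 1/(h_o·A) = 1/(7.01×10.5) = 0.01359 K/W
R_total = 0.01359 K/W
Q = ΔT / R_total = 199 / 0.01359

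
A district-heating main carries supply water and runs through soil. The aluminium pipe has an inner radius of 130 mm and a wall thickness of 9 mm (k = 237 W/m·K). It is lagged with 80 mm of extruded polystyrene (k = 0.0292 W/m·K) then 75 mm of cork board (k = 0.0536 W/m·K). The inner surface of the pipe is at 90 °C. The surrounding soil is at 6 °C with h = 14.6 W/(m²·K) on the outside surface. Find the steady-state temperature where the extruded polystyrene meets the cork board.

T ≈ 28.6 °C

Per-layer cylindrical resistances, series-summed:
R_aluminium pipe wall = ln(139/130)/(2π×237×1) = 4.495×10^-5 K/W
R_extruded polystyrene = ln(219/139)/(2π×0.0292×1) = 2.478 K/W
R_cork board = ln(294/219)/(2π×0.0536×1) = 0.8745 K/W
R_outer film = 1/(h_o·2πr_oL) = 1/(14.6×2π×0.294×1) = 0.03708 K/W
R_total = 3.389 K/W
Q = ΔT/R_total = 84/3.389
Q = 24.8 W/m
T_interface = T_inner − Q·ΣR(inner→interface) = 90 − 24.8×2.478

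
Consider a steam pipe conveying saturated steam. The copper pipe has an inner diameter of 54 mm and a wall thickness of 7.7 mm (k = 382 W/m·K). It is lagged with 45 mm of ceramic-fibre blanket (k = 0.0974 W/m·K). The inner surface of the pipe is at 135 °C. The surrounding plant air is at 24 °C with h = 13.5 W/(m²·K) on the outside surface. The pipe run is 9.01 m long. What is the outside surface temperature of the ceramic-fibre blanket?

T ≈ 34.9 °C

Cylindrical conduction, so R = ln(r₂/r₁)/(2πkL) per layer, in series:
R_copper pipe wall = ln(34.7/27)/(2π×382×9.01) = 1.16×10^-5 K/W
R_ceramic-fibre blanket = ln(79.7/34.7)/(2π×0.0974×9.01) = 0.1508 K/W
R_outer film = 1/(h_o·2πr_oL) = 1/(13.5×2π×0.0797×9.01) = 0.01642 K/W
R_total = 0.1672 K/W
Q = ΔT/R_total = 111/0.1672
Q = 664 W
T_interface = T_inner − Q·ΣR(inner→interface) = 135 − 664×0.1508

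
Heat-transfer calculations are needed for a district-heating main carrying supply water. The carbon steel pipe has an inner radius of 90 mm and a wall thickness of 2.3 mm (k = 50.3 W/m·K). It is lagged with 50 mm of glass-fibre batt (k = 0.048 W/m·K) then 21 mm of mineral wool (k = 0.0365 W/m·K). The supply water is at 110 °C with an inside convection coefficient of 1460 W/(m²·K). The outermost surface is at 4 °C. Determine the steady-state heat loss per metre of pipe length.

Per-layer cylindrical resistances, series-summed:
R_inner film = 1/(h_i·2πr₁L) = 1/(1460×2π×0.09×1) = 0.001211 K/W
R_carbon steel pipe wall = ln(92.3/90)/(2π×50.3×1) = 7.984×10^-5 K/W
R_glass-fibre batt = ln(142.3/92.3)/(2π×0.048×1) = 1.435 K/W
R_mineral wool = ln(163.3/142.3)/(2π×0.0365×1) = 0.6002 K/W
R_total = 2.037 K/W
Q = ΔT/R_total = 106/2.037

q′ ≈ 52 W/m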